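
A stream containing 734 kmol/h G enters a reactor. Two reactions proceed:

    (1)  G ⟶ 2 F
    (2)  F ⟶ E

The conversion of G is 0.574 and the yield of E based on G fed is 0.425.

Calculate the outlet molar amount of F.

Conversion of G: G consumed = 1ξ₁ = 0.574 × 734 → ξ₁ = 421.3 kmol/h.
Yield of E: 1ξ₂ / 734 = 0.425 → ξ₂ = 311.9 kmol/h.
Outlet amounts (n = n₀ + Σ ν·ξ):
  G: 734 − 1(421.3) = 312.7
  F: 0 + 2(421.3) − 1(311.9) = 530.7
  E: 0 + 1(311.9) = 311.9

531 kmol/h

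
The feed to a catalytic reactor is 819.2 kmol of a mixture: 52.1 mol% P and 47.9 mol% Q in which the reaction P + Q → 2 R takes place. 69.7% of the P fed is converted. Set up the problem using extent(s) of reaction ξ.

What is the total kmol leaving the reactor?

819 kmol

P reacted = 0.697 × 426.8 = 297.5 kmol; ν_P = −1, so ξ = 297.5/1 = 297.5 kmol.
Outlet amounts (n = n₀ + ν ξ):
  P: 426.8 − 1(297.5) = 129.3
  Q: 392.4 − 1(297.5) = 94.91
  R: 0 + 2(297.5) = 595
Total out = 129.3 + 94.91 + 595 = 819.2 kmol.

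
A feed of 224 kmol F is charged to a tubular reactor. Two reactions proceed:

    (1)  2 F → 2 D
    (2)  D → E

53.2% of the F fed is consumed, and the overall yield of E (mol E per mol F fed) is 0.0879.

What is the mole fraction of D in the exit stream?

Conversion of F: F consumed = 2ξ₁ = 0.532 × 224 → ξ₁ = 59.58 kmol.
Yield of E: 1ξ₂ / 224 = 0.0879 → ξ₂ = 19.69 kmol.
Outlet amounts (n = n₀ + Σ ν·ξ):
  F: 224 − 2(59.58) = 104.8
  D: 0 + 2(59.58) − 1(19.69) = 99.48
  E: 0 + 1(19.69) = 19.69
Total out = 224 kmol; y_D = 99.48 / 224 = 0.4441.

0.444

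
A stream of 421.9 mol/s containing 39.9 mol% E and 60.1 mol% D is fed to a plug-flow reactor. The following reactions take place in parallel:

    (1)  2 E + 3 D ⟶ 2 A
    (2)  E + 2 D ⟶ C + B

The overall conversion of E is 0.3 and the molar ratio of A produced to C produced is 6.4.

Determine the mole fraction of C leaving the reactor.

0.0195

Conversion of E: E consumed = 0.3 × 168.3 = 50.5 mol/s = 2ξ₁ + 1ξ₂.
Selectivity: 2ξ₁ / (1ξ₂) = 6.4 → ξ₁ = 3.2 ξ₂.
Substitute: (2·3.2 + 1) ξ₂ = 50.5 → ξ₂ = 6.825 mol/s, ξ₁ = 21.84 mol/s.
Outlet amounts (n = n₀ + Σ ν·ξ):
  E: 168.3 − 2(21.84) − 1(6.825) = 117.8
  D: 253.6 − 3(21.84) − 2(6.825) = 174.4
  A: 0 + 2(21.84) = 43.68
  C: 0 + 1(6.825) = 6.825
  B: 0 + 1(6.825) = 6.825
Total out = 349.6 mol/s; y_C = 6.825 / 349.6 = 0.01952.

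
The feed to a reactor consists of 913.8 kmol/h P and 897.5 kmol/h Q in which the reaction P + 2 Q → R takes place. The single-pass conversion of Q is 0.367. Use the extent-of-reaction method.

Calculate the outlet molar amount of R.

Q reacted = 0.367 × 897.5 = 329.4 kmol/h; ν_Q = −2, so ξ = 329.4/2 = 164.7 kmol/h.
Outlet amounts (n = n₀ + ν ξ):
  P: 913.8 − 1(164.7) = 749.1
  Q: 897.5 − 2(164.7) = 568.1
  R: 0 + 1(164.7) = 164.7

165 kmol/h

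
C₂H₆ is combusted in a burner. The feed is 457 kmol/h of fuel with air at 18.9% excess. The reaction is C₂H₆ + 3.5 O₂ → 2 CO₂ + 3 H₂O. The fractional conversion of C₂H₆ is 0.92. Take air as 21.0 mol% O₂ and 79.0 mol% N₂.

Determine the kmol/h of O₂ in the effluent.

Stoichiometric O₂ = 3.5 × 457 = 1600 kmol/h; O₂ fed = 1600 × 1.189 = 1902 kmol/h.
N₂ fed = 1902 × 79/21 = 7154 kmol/h.
Fuel reacted = 0.92 × 457 → ξ = 420.4 kmol/h.
Outlet (n = n₀ + ν ξ):
  C₂H₆: 457 − 1(420.4) = 36.56
  O₂: 1902 − 3.5(420.4) = 430.3
  N₂: 7154 (inert)
  CO₂: 0 + 2(420.4) = 840.9
  H₂O: 0 + 3(420.4) = 1261

430 kmol/h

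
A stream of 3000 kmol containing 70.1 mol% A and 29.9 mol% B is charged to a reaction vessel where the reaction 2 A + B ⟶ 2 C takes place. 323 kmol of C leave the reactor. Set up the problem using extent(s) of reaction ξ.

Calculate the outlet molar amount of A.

For C: n = n₀ + 2ξ → 323 = 0 + 2ξ, giving ξ = 161.5 kmol.
Outlet amounts (n = n₀ + ν ξ):
  A: 2103 − 2(161.5) = 1780
  B: 897 − 1(161.5) = 735.5
  C: 0 + 2(161.5) = 323

1780 kmol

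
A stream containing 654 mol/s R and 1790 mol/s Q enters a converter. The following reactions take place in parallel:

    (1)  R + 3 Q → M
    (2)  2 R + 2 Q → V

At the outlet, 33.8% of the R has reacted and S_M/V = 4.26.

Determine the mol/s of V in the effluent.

35.3 mol/s

Conversion of R: R consumed = 0.338 × 654 = 221.1 mol/s = 1ξ₁ + 2ξ₂.
Selectivity: 1ξ₁ / (1ξ₂) = 4.26 → ξ₁ = 4.26 ξ₂.
Substitute: (1·4.26 + 2) ξ₂ = 221.1 → ξ₂ = 35.31 mol/s, ξ₁ = 150.4 mol/s.
Outlet amounts (n = n₀ + Σ ν·ξ):
  R: 654 − 1(150.4) − 2(35.31) = 432.9
  Q: 1790 − 3(150.4) − 2(35.31) = 1268
  M: 0 + 1(150.4) = 150.4
  V: 0 + 1(35.31) = 35.31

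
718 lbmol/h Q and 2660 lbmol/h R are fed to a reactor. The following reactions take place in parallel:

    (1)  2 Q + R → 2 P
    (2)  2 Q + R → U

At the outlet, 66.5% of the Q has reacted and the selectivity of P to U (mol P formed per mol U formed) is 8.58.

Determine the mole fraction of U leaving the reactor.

Conversion of Q: Q consumed = 0.665 × 718 = 477.5 lbmol/h = 2ξ₁ + 2ξ₂.
Selectivity: 2ξ₁ / (1ξ₂) = 8.58 → ξ₁ = 4.29 ξ₂.
Substitute: (2·4.29 + 2) ξ₂ = 477.5 → ξ₂ = 45.13 lbmol/h, ξ₁ = 193.6 lbmol/h.
Outlet amounts (n = n₀ + Σ ν·ξ):
  Q: 718 − 2(193.6) − 2(45.13) = 240.5
  R: 2660 − 1(193.6) − 1(45.13) = 2421
  P: 0 + 2(193.6) = 387.2
  U: 0 + 1(45.13) = 45.13
Total out = 3094 lbmol/h; y_U = 45.13 / 3094 = 0.01459.

0.0146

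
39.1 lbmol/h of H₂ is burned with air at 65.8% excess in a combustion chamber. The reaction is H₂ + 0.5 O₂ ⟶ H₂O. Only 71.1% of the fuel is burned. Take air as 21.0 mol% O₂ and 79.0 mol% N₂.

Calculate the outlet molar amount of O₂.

Stoichiometric O₂ = 0.5 × 39.1 = 19.55 lbmol/h; O₂ fed = 19.55 × 1.658 = 32.41 lbmol/h.
N₂ fed = 32.41 × 79/21 = 121.9 lbmol/h.
Fuel reacted = 0.711 × 39.1 → ξ = 27.8 lbmol/h.
Outlet (n = n₀ + ν ξ):
  H₂: 39.1 − 1(27.8) = 11.3
  O₂: 32.41 − 0.5(27.8) = 18.51
  N₂: 121.9 (inert)
  H₂O: 0 + 1(27.8) = 27.8

18.5 lbmol/h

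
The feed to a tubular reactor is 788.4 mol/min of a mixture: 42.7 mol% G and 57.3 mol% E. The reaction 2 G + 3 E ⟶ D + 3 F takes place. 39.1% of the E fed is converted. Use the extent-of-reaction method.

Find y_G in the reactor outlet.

0.3

E reacted = 0.391 × 451.8 = 176.6 mol/min; ν_E = −3, so ξ = 176.6/3 = 58.88 mol/min.
Outlet amounts (n = n₀ + ν ξ):
  G: 336.6 − 2(58.88) = 218.9
  E: 451.8 − 3(58.88) = 275.1
  D: 0 + 1(58.88) = 58.88
  F: 0 + 3(58.88) = 176.6
Total out = 729.5 mol/min; y_G = 218.9 / 729.5 = 0.3.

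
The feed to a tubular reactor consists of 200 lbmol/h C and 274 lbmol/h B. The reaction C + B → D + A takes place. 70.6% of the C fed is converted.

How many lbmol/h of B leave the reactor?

C reacted = 0.706 × 200 = 141.2 lbmol/h; ν_C = −1, so ξ = 141.2/1 = 141.2 lbmol/h.
Outlet amounts (n = n₀ + ν ξ):
  C: 200 − 1(141.2) = 58.8
  B: 274 − 1(141.2) = 132.8
  D: 0 + 1(141.2) = 141.2
  A: 0 + 1(141.2) = 141.2

133 lbmol/h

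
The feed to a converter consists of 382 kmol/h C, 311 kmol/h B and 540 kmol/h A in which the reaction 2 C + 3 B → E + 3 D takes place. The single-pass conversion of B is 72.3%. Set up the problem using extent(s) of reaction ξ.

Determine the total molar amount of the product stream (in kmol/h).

1160 kmol/h

B reacted = 0.723 × 311 = 224.9 kmol/h; ν_B = −3, so ξ = 224.9/3 = 74.95 kmol/h.
Outlet amounts (n = n₀ + ν ξ):
  C: 382 − 2(74.95) = 232.1
  B: 311 − 3(74.95) = 86.15
  E: 0 + 1(74.95) = 74.95
  D: 0 + 3(74.95) = 224.9
  A: 540 (inert)
Total out = 232.1 + 86.15 + 74.95 + 224.9 + 540 = 1158 kmol/h.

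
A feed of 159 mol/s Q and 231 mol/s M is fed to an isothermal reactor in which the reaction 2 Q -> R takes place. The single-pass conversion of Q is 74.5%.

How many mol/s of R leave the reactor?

59.2 mol/s

Q reacted = 0.745 × 159 = 118.5 mol/s; ν_Q = −2, so ξ = 118.5/2 = 59.23 mol/s.
Outlet amounts (n = n₀ + ν ξ):
  Q: 159 − 2(59.23) = 40.55
  R: 0 + 1(59.23) = 59.23
  M: 231 (inert)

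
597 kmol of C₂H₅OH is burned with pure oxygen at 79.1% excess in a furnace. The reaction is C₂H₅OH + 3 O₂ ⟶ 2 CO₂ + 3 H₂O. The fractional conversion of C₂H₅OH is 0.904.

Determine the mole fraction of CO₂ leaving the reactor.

Stoichiometric O₂ = 3 × 597 = 1791 kmol; O₂ fed = 1791 × 1.791 = 3208 kmol.
Fuel reacted = 0.904 × 597 → ξ = 539.7 kmol.
Outlet (n = n₀ + ν ξ):
  C₂H₅OH: 597 − 1(539.7) = 57.31
  O₂: 3208 − 3(539.7) = 1589
  CO₂: 0 + 2(539.7) = 1079
  H₂O: 0 + 3(539.7) = 1619
Total out = 4344 kmol; y_CO₂ = 1079 / 4344 = 0.2485.

0.248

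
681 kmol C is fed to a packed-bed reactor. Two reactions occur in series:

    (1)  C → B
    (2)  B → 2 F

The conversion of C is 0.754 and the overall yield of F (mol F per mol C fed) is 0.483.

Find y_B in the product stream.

0.413

Conversion of C: C consumed = 1ξ₁ = 0.754 × 681 → ξ₁ = 513.5 kmol.
Yield of F: 2ξ₂ / 681 = 0.483 → ξ₂ = 164.5 kmol.
Outlet amounts (n = n₀ + Σ ν·ξ):
  C: 681 − 1(513.5) = 167.5
  B: 0 + 1(513.5) − 1(164.5) = 349
  F: 0 + 2(164.5) = 328.9
Total out = 845.5 kmol; y_B = 349 / 845.5 = 0.4128.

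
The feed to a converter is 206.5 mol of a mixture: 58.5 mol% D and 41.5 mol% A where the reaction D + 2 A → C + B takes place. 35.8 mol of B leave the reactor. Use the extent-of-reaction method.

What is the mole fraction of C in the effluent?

For B: n = n₀ + 1ξ → 35.8 = 0 + 1ξ, giving ξ = 35.8 mol.
Outlet amounts (n = n₀ + ν ξ):
  D: 120.8 − 1(35.8) = 85
  A: 85.7 − 2(35.8) = 14.1
  C: 0 + 1(35.8) = 35.8
  B: 0 + 1(35.8) = 35.8
Total out = 170.7 mol; y_C = 35.8 / 170.7 = 0.2097.

0.21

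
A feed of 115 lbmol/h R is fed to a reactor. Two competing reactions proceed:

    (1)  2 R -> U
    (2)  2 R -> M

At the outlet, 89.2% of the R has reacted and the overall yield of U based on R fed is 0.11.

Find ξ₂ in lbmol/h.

Yield of U: 1ξ₁ / 115 = 0.11 → ξ₁ = 12.65 lbmol/h.
Conversion of R: 2ξ₁ + 2ξ₂ = 0.892 × 115 = 102.6 → ξ₂ = 38.64 lbmol/h.
Outlet amounts (n = n₀ + Σ ν·ξ):
  R: 115 − 2(12.65) − 2(38.64) = 12.42
  U: 0 + 1(12.65) = 12.65
  M: 0 + 1(38.64) = 38.64

ξ₂ = 38.6 lbmol/h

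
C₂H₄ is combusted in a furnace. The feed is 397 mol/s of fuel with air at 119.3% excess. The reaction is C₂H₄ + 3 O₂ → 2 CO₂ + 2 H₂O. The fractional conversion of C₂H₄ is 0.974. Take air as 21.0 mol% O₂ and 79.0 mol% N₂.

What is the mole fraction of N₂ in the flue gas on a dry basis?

Stoichiometric O₂ = 3 × 397 = 1191 mol/s; O₂ fed = 1191 × 2.193 = 2612 mol/s.
N₂ fed = 2612 × 79/21 = 9826 mol/s.
Fuel reacted = 0.974 × 397 → ξ = 386.7 mol/s.
Outlet (n = n₀ + ν ξ):
  C₂H₄: 397 − 1(386.7) = 10.32
  O₂: 2612 − 3(386.7) = 1452
  N₂: 9826 (inert)
  CO₂: 0 + 2(386.7) = 773.4
  H₂O: 0 + 2(386.7) = 773.4
Dry total = 12060 mol/s; y_N₂ (dry) = 9826 / 12060 = 0.8147.

0.815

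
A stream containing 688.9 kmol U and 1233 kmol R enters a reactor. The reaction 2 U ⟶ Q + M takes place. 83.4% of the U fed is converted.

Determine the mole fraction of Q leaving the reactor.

U reacted = 0.834 × 688.9 = 574.5 kmol; ν_U = −2, so ξ = 574.5/2 = 287.3 kmol.
Outlet amounts (n = n₀ + ν ξ):
  U: 688.9 − 2(287.3) = 114.4
  Q: 0 + 1(287.3) = 287.3
  M: 0 + 1(287.3) = 287.3
  R: 1233 (inert)
Total out = 1922 kmol; y_Q = 287.3 / 1922 = 0.1495.

0.149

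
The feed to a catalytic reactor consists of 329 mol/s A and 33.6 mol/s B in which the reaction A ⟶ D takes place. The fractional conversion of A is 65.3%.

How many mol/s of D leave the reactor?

215 mol/s

A reacted = 0.653 × 329 = 214.8 mol/s; ν_A = −1, so ξ = 214.8/1 = 214.8 mol/s.
Outlet amounts (n = n₀ + ν ξ):
  A: 329 − 1(214.8) = 114.2
  D: 0 + 1(214.8) = 214.8
  B: 33.6 (inert)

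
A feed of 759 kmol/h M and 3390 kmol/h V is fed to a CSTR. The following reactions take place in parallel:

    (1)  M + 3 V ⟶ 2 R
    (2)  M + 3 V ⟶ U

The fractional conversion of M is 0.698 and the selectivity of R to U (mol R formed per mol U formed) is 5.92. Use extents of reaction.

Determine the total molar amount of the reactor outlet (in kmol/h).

Conversion of M: M consumed = 0.698 × 759 = 529.8 kmol/h = 1ξ₁ + 1ξ₂.
Selectivity: 2ξ₁ / (1ξ₂) = 5.92 → ξ₁ = 2.96 ξ₂.
Substitute: (1·2.96 + 1) ξ₂ = 529.8 → ξ₂ = 133.8 kmol/h, ξ₁ = 396 kmol/h.
Outlet amounts (n = n₀ + Σ ν·ξ):
  M: 759 − 1(396) − 1(133.8) = 229.2
  V: 3390 − 3(396) − 3(133.8) = 1801
  R: 0 + 2(396) = 792
  U: 0 + 1(133.8) = 133.8
Total out = 229.2 + 1801 + 792 + 133.8 = 2956 kmol/h.

2960 kmol/h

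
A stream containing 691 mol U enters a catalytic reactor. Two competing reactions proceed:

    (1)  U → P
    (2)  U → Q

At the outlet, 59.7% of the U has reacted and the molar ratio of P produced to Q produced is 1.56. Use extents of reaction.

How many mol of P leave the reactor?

Conversion of U: U consumed = 0.597 × 691 = 412.5 mol = 1ξ₁ + 1ξ₂.
Selectivity: 1ξ₁ / (1ξ₂) = 1.56 → ξ₁ = 1.56 ξ₂.
Substitute: (1·1.56 + 1) ξ₂ = 412.5 → ξ₂ = 161.1 mol, ξ₁ = 251.4 mol.
Outlet amounts (n = n₀ + Σ ν·ξ):
  U: 691 − 1(251.4) − 1(161.1) = 278.5
  P: 0 + 1(251.4) = 251.4
  Q: 0 + 1(161.1) = 161.1

251 mol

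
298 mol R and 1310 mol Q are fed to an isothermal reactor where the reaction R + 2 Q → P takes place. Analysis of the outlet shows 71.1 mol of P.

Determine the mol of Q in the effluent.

1170 mol

For P: n = n₀ + 1ξ → 71.1 = 0 + 1ξ, giving ξ = 71.1 mol.
Outlet amounts (n = n₀ + ν ξ):
  R: 298 − 1(71.1) = 226.9
  Q: 1310 − 2(71.1) = 1168
  P: 0 + 1(71.1) = 71.1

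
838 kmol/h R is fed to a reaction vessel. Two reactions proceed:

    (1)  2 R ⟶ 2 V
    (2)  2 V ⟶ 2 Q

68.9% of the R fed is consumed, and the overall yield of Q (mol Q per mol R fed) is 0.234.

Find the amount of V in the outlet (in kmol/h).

381 kmol/h

Conversion of R: R consumed = 2ξ₁ = 0.689 × 838 → ξ₁ = 288.7 kmol/h.
Yield of Q: 2ξ₂ / 838 = 0.234 → ξ₂ = 98.05 kmol/h.
Outlet amounts (n = n₀ + Σ ν·ξ):
  R: 838 − 2(288.7) = 260.6
  V: 0 + 2(288.7) − 2(98.05) = 381.3
  Q: 0 + 2(98.05) = 196.1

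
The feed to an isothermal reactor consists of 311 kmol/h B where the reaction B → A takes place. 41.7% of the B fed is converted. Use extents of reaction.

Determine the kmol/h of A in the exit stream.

130 kmol/h

B reacted = 0.417 × 311 = 129.7 kmol/h; ν_B = −1, so ξ = 129.7/1 = 129.7 kmol/h.
Outlet amounts (n = n₀ + ν ξ):
  B: 311 − 1(129.7) = 181.3
  A: 0 + 1(129.7) = 129.7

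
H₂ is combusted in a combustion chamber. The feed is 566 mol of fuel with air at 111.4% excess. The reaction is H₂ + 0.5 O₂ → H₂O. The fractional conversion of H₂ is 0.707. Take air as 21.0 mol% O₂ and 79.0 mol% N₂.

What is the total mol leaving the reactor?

Stoichiometric O₂ = 0.5 × 566 = 283 mol; O₂ fed = 283 × 2.114 = 598.3 mol.
N₂ fed = 598.3 × 79/21 = 2251 mol.
Fuel reacted = 0.707 × 566 → ξ = 400.2 mol.
Outlet (n = n₀ + ν ξ):
  H₂: 566 − 1(400.2) = 165.8
  O₂: 598.3 − 0.5(400.2) = 398.2
  N₂: 2251 (inert)
  H₂O: 0 + 1(400.2) = 400.2
Total out = 165.8 + 398.2 + 2251 + 400.2 = 3215 mol.

3210 mol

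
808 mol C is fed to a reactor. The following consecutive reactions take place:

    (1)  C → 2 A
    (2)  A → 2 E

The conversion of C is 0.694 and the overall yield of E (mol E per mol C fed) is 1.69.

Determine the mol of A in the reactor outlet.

439 mol

Conversion of C: C consumed = 1ξ₁ = 0.694 × 808 → ξ₁ = 560.8 mol.
Yield of E: 2ξ₂ / 808 = 1.69 → ξ₂ = 682.8 mol.
Outlet amounts (n = n₀ + Σ ν·ξ):
  C: 808 − 1(560.8) = 247.2
  A: 0 + 2(560.8) − 1(682.8) = 438.7
  E: 0 + 2(682.8) = 1366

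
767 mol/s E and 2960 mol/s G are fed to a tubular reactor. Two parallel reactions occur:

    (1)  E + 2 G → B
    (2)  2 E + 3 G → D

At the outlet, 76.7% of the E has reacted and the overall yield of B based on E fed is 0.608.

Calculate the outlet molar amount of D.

Yield of B: 1ξ₁ / 767 = 0.608 → ξ₁ = 466.3 mol/s.
Conversion of E: 1ξ₁ + 2ξ₂ = 0.767 × 767 = 588.3 → ξ₂ = 60.98 mol/s.
Outlet amounts (n = n₀ + Σ ν·ξ):
  E: 767 − 1(466.3) − 2(60.98) = 178.7
  G: 2960 − 2(466.3) − 3(60.98) = 1844
  B: 0 + 1(466.3) = 466.3
  D: 0 + 1(60.98) = 60.98

61 mol/s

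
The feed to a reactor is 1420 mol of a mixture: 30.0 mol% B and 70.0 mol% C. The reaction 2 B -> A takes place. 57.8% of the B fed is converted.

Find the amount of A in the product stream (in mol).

123 mol

B reacted = 0.578 × 426 = 246.2 mol; ν_B = −2, so ξ = 246.2/2 = 123.1 mol.
Outlet amounts (n = n₀ + ν ξ):
  B: 426 − 2(123.1) = 179.8
  A: 0 + 1(123.1) = 123.1
  C: 994 (inert)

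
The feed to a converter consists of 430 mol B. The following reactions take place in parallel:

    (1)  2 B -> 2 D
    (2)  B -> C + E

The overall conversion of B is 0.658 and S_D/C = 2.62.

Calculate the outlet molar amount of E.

Conversion of B: B consumed = 0.658 × 430 = 282.9 mol = 2ξ₁ + 1ξ₂.
Selectivity: 2ξ₁ / (1ξ₂) = 2.62 → ξ₁ = 1.31 ξ₂.
Substitute: (2·1.31 + 1) ξ₂ = 282.9 → ξ₂ = 78.16 mol, ξ₁ = 102.4 mol.
Outlet amounts (n = n₀ + Σ ν·ξ):
  B: 430 − 2(102.4) − 1(78.16) = 147.1
  D: 0 + 2(102.4) = 204.8
  C: 0 + 1(78.16) = 78.16
  E: 0 + 1(78.16) = 78.16

78.2 mol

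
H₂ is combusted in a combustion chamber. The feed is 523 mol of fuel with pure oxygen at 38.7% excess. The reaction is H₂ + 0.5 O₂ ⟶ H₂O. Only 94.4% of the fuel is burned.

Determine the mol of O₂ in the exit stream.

116 mol

Stoichiometric O₂ = 0.5 × 523 = 261.5 mol; O₂ fed = 261.5 × 1.387 = 362.7 mol.
Fuel reacted = 0.944 × 523 → ξ = 493.7 mol.
Outlet (n = n₀ + ν ξ):
  H₂: 523 − 1(493.7) = 29.29
  O₂: 362.7 − 0.5(493.7) = 115.8
  H₂O: 0 + 1(493.7) = 493.7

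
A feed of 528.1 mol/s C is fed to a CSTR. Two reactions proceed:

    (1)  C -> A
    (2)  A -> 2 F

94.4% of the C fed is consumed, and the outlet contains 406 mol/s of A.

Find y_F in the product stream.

Conversion of C: C consumed = 1ξ₁ = 0.944 × 528.1 → ξ₁ = 498.5 mol/s.
A balance: n_A = 0 + 1ξ₁ − 1ξ₂ = 406 → ξ₂ = (1·498.5 − 406)/1 = 92.53 mol/s.
Outlet amounts (n = n₀ + Σ ν·ξ):
  C: 528.1 − 1(498.5) = 29.57
  A: 0 + 1(498.5) − 1(92.53) = 406
  F: 0 + 2(92.53) = 185.1
Total out = 620.6 mol/s; y_F = 185.1 / 620.6 = 0.2982.

0.298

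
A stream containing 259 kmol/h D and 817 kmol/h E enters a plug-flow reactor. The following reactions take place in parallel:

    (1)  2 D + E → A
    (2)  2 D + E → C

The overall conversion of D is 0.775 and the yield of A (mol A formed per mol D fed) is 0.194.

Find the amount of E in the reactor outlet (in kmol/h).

717 kmol/h

Yield of A: 1ξ₁ / 259 = 0.194 → ξ₁ = 50.25 kmol/h.
Conversion of D: 2ξ₁ + 2ξ₂ = 0.775 × 259 = 200.7 → ξ₂ = 50.12 kmol/h.
Outlet amounts (n = n₀ + Σ ν·ξ):
  D: 259 − 2(50.25) − 2(50.12) = 58.28
  E: 817 − 1(50.25) − 1(50.12) = 716.6
  A: 0 + 1(50.25) = 50.25
  C: 0 + 1(50.12) = 50.12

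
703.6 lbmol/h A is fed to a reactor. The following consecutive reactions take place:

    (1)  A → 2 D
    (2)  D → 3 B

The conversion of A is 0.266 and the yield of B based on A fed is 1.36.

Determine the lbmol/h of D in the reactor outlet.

Conversion of A: A consumed = 1ξ₁ = 0.266 × 703.6 → ξ₁ = 187.2 lbmol/h.
Yield of B: 3ξ₂ / 703.6 = 1.36 → ξ₂ = 319 lbmol/h.
Outlet amounts (n = n₀ + Σ ν·ξ):
  A: 703.6 − 1(187.2) = 516.4
  D: 0 + 2(187.2) − 1(319) = 55.35
  B: 0 + 3(319) = 956.9

55.3 lbmol/h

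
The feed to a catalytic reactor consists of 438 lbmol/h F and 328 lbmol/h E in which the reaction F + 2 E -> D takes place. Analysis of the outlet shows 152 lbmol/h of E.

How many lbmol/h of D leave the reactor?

For E: n = n₀ − 2ξ → 152 = 328 − 2ξ, giving ξ = 88 lbmol/h.
Outlet amounts (n = n₀ + ν ξ):
  F: 438 − 1(88) = 350
  E: 328 − 2(88) = 152
  D: 0 + 1(88) = 88

88 lbmol/h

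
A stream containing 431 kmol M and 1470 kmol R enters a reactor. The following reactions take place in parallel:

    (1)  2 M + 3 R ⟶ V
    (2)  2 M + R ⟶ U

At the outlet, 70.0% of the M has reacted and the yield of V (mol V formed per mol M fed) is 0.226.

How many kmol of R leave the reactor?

1120 kmol

Yield of V: 1ξ₁ / 431 = 0.226 → ξ₁ = 97.41 kmol.
Conversion of M: 2ξ₁ + 2ξ₂ = 0.7 × 431 = 301.7 → ξ₂ = 53.44 kmol.
Outlet amounts (n = n₀ + Σ ν·ξ):
  M: 431 − 2(97.41) − 2(53.44) = 129.3
  R: 1470 − 3(97.41) − 1(53.44) = 1124
  V: 0 + 1(97.41) = 97.41
  U: 0 + 1(53.44) = 53.44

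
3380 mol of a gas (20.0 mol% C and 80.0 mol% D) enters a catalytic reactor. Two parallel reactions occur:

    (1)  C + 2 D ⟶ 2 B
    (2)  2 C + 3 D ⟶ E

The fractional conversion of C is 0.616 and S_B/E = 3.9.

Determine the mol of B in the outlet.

411 mol

Conversion of C: C consumed = 0.616 × 676 = 416.4 mol = 1ξ₁ + 2ξ₂.
Selectivity: 2ξ₁ / (1ξ₂) = 3.9 → ξ₁ = 1.95 ξ₂.
Substitute: (1·1.95 + 2) ξ₂ = 416.4 → ξ₂ = 105.4 mol, ξ₁ = 205.6 mol.
Outlet amounts (n = n₀ + Σ ν·ξ):
  C: 676 − 1(205.6) − 2(105.4) = 259.6
  D: 2704 − 2(205.6) − 3(105.4) = 1977
  B: 0 + 2(205.6) = 411.1
  E: 0 + 1(105.4) = 105.4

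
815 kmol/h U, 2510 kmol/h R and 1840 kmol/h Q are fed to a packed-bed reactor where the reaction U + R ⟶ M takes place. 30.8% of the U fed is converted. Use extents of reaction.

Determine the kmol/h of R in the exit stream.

2260 kmol/h

U reacted = 0.308 × 815 = 251 kmol/h; ν_U = −1, so ξ = 251/1 = 251 kmol/h.
Outlet amounts (n = n₀ + ν ξ):
  U: 815 − 1(251) = 564
  R: 2510 − 1(251) = 2259
  M: 0 + 1(251) = 251
  Q: 1840 (inert)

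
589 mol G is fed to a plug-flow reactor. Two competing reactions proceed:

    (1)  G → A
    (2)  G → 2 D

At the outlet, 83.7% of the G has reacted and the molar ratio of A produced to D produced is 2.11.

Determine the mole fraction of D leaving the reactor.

0.276

Conversion of G: G consumed = 0.837 × 589 = 493 mol = 1ξ₁ + 1ξ₂.
Selectivity: 1ξ₁ / (2ξ₂) = 2.11 → ξ₁ = 4.22 ξ₂.
Substitute: (1·4.22 + 1) ξ₂ = 493 → ξ₂ = 94.44 mol, ξ₁ = 398.5 mol.
Outlet amounts (n = n₀ + Σ ν·ξ):
  G: 589 − 1(398.5) − 1(94.44) = 96.01
  A: 0 + 1(398.5) = 398.5
  D: 0 + 2(94.44) = 188.9
Total out = 683.4 mol; y_D = 188.9 / 683.4 = 0.2764.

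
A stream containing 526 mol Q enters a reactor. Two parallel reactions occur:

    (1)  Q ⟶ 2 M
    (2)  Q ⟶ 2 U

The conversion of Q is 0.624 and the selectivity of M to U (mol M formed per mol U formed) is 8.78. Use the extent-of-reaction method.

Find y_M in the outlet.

0.69

Conversion of Q: Q consumed = 0.624 × 526 = 328.2 mol = 1ξ₁ + 1ξ₂.
Selectivity: 2ξ₁ / (2ξ₂) = 8.78 → ξ₁ = 8.78 ξ₂.
Substitute: (1·8.78 + 1) ξ₂ = 328.2 → ξ₂ = 33.56 mol, ξ₁ = 294.7 mol.
Outlet amounts (n = n₀ + Σ ν·ξ):
  Q: 526 − 1(294.7) − 1(33.56) = 197.8
  M: 0 + 2(294.7) = 589.3
  U: 0 + 2(33.56) = 67.12
Total out = 854.2 mol; y_M = 589.3 / 854.2 = 0.6899.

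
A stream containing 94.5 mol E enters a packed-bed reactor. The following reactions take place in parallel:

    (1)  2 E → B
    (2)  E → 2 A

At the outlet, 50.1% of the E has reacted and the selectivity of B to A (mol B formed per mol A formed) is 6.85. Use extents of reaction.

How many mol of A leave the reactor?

3.33 mol

Conversion of E: E consumed = 0.501 × 94.5 = 47.34 mol = 2ξ₁ + 1ξ₂.
Selectivity: 1ξ₁ / (2ξ₂) = 6.85 → ξ₁ = 13.7 ξ₂.
Substitute: (2·13.7 + 1) ξ₂ = 47.34 → ξ₂ = 1.667 mol, ξ₁ = 22.84 mol.
Outlet amounts (n = n₀ + Σ ν·ξ):
  E: 94.5 − 2(22.84) − 1(1.667) = 47.16
  B: 0 + 1(22.84) = 22.84
  A: 0 + 2(1.667) = 3.334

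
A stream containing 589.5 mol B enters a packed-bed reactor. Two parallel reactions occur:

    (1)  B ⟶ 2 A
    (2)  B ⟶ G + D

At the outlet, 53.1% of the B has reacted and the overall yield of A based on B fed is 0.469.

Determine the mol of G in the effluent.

Yield of A: 2ξ₁ / 589.5 = 0.469 → ξ₁ = 138.2 mol.
Conversion of B: 1ξ₁ + 1ξ₂ = 0.531 × 589.5 = 313 → ξ₂ = 174.8 mol.
Outlet amounts (n = n₀ + Σ ν·ξ):
  B: 589.5 − 1(138.2) − 1(174.8) = 276.5
  A: 0 + 2(138.2) = 276.5
  G: 0 + 1(174.8) = 174.8
  D: 0 + 1(174.8) = 174.8

175 mol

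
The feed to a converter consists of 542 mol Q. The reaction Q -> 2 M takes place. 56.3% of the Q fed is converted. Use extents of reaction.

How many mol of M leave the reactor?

Q reacted = 0.563 × 542 = 305.1 mol; ν_Q = −1, so ξ = 305.1/1 = 305.1 mol.
Outlet amounts (n = n₀ + ν ξ):
  Q: 542 − 1(305.1) = 236.9
  M: 0 + 2(305.1) = 610.3

610 mol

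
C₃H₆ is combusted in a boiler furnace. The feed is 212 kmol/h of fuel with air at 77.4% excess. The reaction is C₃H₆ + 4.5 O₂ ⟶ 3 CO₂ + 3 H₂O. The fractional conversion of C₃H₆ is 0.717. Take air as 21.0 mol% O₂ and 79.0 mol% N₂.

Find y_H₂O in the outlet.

0.0546

Stoichiometric O₂ = 4.5 × 212 = 954 kmol/h; O₂ fed = 954 × 1.774 = 1692 kmol/h.
N₂ fed = 1692 × 79/21 = 6367 kmol/h.
Fuel reacted = 0.717 × 212 → ξ = 152 kmol/h.
Outlet (n = n₀ + ν ξ):
  C₃H₆: 212 − 1(152) = 60
  O₂: 1692 − 4.5(152) = 1008
  N₂: 6367 (inert)
  CO₂: 0 + 3(152) = 456
  H₂O: 0 + 3(152) = 456
Total out = 8347 kmol/h; y_H₂O = 456 / 8347 = 0.05463.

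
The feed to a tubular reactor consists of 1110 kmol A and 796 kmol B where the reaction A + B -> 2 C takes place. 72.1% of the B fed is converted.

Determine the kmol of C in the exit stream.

1150 kmol

B reacted = 0.721 × 796 = 573.9 kmol; ν_B = −1, so ξ = 573.9/1 = 573.9 kmol.
Outlet amounts (n = n₀ + ν ξ):
  A: 1110 − 1(573.9) = 536.1
  B: 796 − 1(573.9) = 222.1
  C: 0 + 2(573.9) = 1148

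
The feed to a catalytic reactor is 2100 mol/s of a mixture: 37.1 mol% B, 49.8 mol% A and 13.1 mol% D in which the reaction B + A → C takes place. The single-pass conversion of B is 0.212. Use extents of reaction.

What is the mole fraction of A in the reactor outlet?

B reacted = 0.212 × 779.1 = 165.2 mol/s; ν_B = −1, so ξ = 165.2/1 = 165.2 mol/s.
Outlet amounts (n = n₀ + ν ξ):
  B: 779.1 − 1(165.2) = 613.9
  A: 1046 − 1(165.2) = 880.6
  C: 0 + 1(165.2) = 165.2
  D: 275.1 (inert)
Total out = 1935 mol/s; y_A = 880.6 / 1935 = 0.4551.

0.455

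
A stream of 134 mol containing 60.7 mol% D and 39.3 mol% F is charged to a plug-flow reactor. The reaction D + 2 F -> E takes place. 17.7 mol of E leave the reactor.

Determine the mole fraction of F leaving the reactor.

For E: n = n₀ + 1ξ → 17.7 = 0 + 1ξ, giving ξ = 17.7 mol.
Outlet amounts (n = n₀ + ν ξ):
  D: 81.34 − 1(17.7) = 63.64
  F: 52.66 − 2(17.7) = 17.26
  E: 0 + 1(17.7) = 17.7
Total out = 98.6 mol; y_F = 17.26 / 98.6 = 0.1751.

0.175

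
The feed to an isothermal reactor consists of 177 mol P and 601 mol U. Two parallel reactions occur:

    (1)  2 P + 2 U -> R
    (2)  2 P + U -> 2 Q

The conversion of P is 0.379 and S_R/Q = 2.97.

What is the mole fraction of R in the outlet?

Conversion of P: P consumed = 0.379 × 177 = 67.08 mol = 2ξ₁ + 2ξ₂.
Selectivity: 1ξ₁ / (2ξ₂) = 2.97 → ξ₁ = 5.94 ξ₂.
Substitute: (2·5.94 + 2) ξ₂ = 67.08 → ξ₂ = 4.833 mol, ξ₁ = 28.71 mol.
Outlet amounts (n = n₀ + Σ ν·ξ):
  P: 177 − 2(28.71) − 2(4.833) = 109.9
  U: 601 − 2(28.71) − 1(4.833) = 538.8
  R: 0 + 1(28.71) = 28.71
  Q: 0 + 2(4.833) = 9.666
Total out = 687 mol; y_R = 28.71 / 687 = 0.04179.

0.0418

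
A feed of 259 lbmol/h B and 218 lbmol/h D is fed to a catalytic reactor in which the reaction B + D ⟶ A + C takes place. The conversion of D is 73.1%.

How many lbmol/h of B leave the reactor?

99.6 lbmol/h

D reacted = 0.731 × 218 = 159.4 lbmol/h; ν_D = −1, so ξ = 159.4/1 = 159.4 lbmol/h.
Outlet amounts (n = n₀ + ν ξ):
  B: 259 − 1(159.4) = 99.64
  D: 218 − 1(159.4) = 58.64
  A: 0 + 1(159.4) = 159.4
  C: 0 + 1(159.4) = 159.4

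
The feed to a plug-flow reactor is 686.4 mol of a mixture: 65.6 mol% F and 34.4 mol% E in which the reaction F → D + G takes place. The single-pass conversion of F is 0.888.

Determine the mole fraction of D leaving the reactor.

0.368

F reacted = 0.888 × 450.3 = 399.8 mol; ν_F = −1, so ξ = 399.8/1 = 399.8 mol.
Outlet amounts (n = n₀ + ν ξ):
  F: 450.3 − 1(399.8) = 50.43
  D: 0 + 1(399.8) = 399.8
  G: 0 + 1(399.8) = 399.8
  E: 236.1 (inert)
Total out = 1086 mol; y_D = 399.8 / 1086 = 0.3681.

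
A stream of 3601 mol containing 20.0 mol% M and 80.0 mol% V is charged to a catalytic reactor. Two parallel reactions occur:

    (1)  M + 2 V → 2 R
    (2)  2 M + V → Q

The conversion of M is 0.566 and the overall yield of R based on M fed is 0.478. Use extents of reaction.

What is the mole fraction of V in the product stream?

Yield of R: 2ξ₁ / 720.2 = 0.478 → ξ₁ = 172.1 mol.
Conversion of M: 1ξ₁ + 2ξ₂ = 0.566 × 720.2 = 407.6 → ξ₂ = 117.8 mol.
Outlet amounts (n = n₀ + Σ ν·ξ):
  M: 720.2 − 1(172.1) − 2(117.8) = 312.6
  V: 2881 − 2(172.1) − 1(117.8) = 2419
  R: 0 + 2(172.1) = 344.3
  Q: 0 + 1(117.8) = 117.8
Total out = 3193 mol; y_V = 2419 / 3193 = 0.7574.

0.757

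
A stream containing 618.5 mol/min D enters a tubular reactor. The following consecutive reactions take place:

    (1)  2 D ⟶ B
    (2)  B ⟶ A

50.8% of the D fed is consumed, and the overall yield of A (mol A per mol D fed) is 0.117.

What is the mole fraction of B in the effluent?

Conversion of D: D consumed = 2ξ₁ = 0.508 × 618.5 → ξ₁ = 157.1 mol/min.
Yield of A: 1ξ₂ / 618.5 = 0.117 → ξ₂ = 72.36 mol/min.
Outlet amounts (n = n₀ + Σ ν·ξ):
  D: 618.5 − 2(157.1) = 304.3
  B: 0 + 1(157.1) − 1(72.36) = 84.73
  A: 0 + 1(72.36) = 72.36
Total out = 461.4 mol/min; y_B = 84.73 / 461.4 = 0.1836.

0.184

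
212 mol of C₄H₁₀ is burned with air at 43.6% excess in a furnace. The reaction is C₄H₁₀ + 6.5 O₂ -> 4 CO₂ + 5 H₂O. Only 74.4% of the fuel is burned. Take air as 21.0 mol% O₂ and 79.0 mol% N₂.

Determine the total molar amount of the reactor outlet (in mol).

9870 mol

Stoichiometric O₂ = 6.5 × 212 = 1378 mol; O₂ fed = 1378 × 1.436 = 1979 mol.
N₂ fed = 1979 × 79/21 = 7444 mol.
Fuel reacted = 0.744 × 212 → ξ = 157.7 mol.
Outlet (n = n₀ + ν ξ):
  C₄H₁₀: 212 − 1(157.7) = 54.27
  O₂: 1979 − 6.5(157.7) = 953.6
  N₂: 7444 (inert)
  CO₂: 0 + 4(157.7) = 630.9
  H₂O: 0 + 5(157.7) = 788.6
Total out = 54.27 + 953.6 + 7444 + 630.9 + 788.6 = 9871 mol.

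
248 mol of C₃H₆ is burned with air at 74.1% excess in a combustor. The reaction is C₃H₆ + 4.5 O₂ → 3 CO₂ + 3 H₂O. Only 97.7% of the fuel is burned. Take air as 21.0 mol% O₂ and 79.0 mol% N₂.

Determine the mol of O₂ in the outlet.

Stoichiometric O₂ = 4.5 × 248 = 1116 mol; O₂ fed = 1116 × 1.741 = 1943 mol.
N₂ fed = 1943 × 79/21 = 7309 mol.
Fuel reacted = 0.977 × 248 → ξ = 242.3 mol.
Outlet (n = n₀ + ν ξ):
  C₃H₆: 248 − 1(242.3) = 5.704
  O₂: 1943 − 4.5(242.3) = 852.6
  N₂: 7309 (inert)
  CO₂: 0 + 3(242.3) = 726.9
  H₂O: 0 + 3(242.3) = 726.9

853 mol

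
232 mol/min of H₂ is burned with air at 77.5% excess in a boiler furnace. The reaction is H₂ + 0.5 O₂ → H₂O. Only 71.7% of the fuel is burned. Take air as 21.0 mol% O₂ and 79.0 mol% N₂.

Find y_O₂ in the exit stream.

0.109

Stoichiometric O₂ = 0.5 × 232 = 116 mol/min; O₂ fed = 116 × 1.775 = 205.9 mol/min.
N₂ fed = 205.9 × 79/21 = 774.6 mol/min.
Fuel reacted = 0.717 × 232 → ξ = 166.3 mol/min.
Outlet (n = n₀ + ν ξ):
  H₂: 232 − 1(166.3) = 65.66
  O₂: 205.9 − 0.5(166.3) = 122.7
  N₂: 774.6 (inert)
  H₂O: 0 + 1(166.3) = 166.3
Total out = 1129 mol/min; y_O₂ = 122.7 / 1129 = 0.1087.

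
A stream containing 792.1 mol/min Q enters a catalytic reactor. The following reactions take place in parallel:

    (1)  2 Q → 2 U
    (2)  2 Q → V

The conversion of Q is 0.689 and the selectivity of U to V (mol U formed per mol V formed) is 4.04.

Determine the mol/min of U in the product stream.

Conversion of Q: Q consumed = 0.689 × 792.1 = 545.8 mol/min = 2ξ₁ + 2ξ₂.
Selectivity: 2ξ₁ / (1ξ₂) = 4.04 → ξ₁ = 2.02 ξ₂.
Substitute: (2·2.02 + 2) ξ₂ = 545.8 → ξ₂ = 90.36 mol/min, ξ₁ = 182.5 mol/min.
Outlet amounts (n = n₀ + Σ ν·ξ):
  Q: 792.1 − 2(182.5) − 2(90.36) = 246.3
  U: 0 + 2(182.5) = 365
  V: 0 + 1(90.36) = 90.36

365 mol/min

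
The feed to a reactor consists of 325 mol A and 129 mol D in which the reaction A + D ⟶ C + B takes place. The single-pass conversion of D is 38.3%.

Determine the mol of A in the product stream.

D reacted = 0.383 × 129 = 49.41 mol; ν_D = −1, so ξ = 49.41/1 = 49.41 mol.
Outlet amounts (n = n₀ + ν ξ):
  A: 325 − 1(49.41) = 275.6
  D: 129 − 1(49.41) = 79.59
  C: 0 + 1(49.41) = 49.41
  B: 0 + 1(49.41) = 49.41

276 mol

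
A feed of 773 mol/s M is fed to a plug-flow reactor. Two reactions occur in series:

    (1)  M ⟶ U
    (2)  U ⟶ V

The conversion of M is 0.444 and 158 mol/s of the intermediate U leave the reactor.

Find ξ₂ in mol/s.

Conversion of M: M consumed = 1ξ₁ = 0.444 × 773 → ξ₁ = 343.2 mol/s.
U balance: n_U = 0 + 1ξ₁ − 1ξ₂ = 158 → ξ₂ = (1·343.2 − 158)/1 = 185.2 mol/s.
Outlet amounts (n = n₀ + Σ ν·ξ):
  M: 773 − 1(343.2) = 429.8
  U: 0 + 1(343.2) − 1(185.2) = 158
  V: 0 + 1(185.2) = 185.2

ξ₂ = 185 mol/s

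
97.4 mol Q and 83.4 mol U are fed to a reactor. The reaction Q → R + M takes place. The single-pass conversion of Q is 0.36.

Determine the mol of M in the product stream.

Q reacted = 0.36 × 97.4 = 35.06 mol; ν_Q = −1, so ξ = 35.06/1 = 35.06 mol.
Outlet amounts (n = n₀ + ν ξ):
  Q: 97.4 − 1(35.06) = 62.34
  R: 0 + 1(35.06) = 35.06
  M: 0 + 1(35.06) = 35.06
  U: 83.4 (inert)

35.1 mol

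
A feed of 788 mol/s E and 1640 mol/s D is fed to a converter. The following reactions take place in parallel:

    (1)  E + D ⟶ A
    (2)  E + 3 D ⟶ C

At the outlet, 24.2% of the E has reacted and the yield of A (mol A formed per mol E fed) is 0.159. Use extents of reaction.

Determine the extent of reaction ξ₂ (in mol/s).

ξ₂ = 65.4 mol/s

Yield of A: 1ξ₁ / 788 = 0.159 → ξ₁ = 125.3 mol/s.
Conversion of E: 1ξ₁ + 1ξ₂ = 0.242 × 788 = 190.7 → ξ₂ = 65.4 mol/s.
Outlet amounts (n = n₀ + Σ ν·ξ):
  E: 788 − 1(125.3) − 1(65.4) = 597.3
  D: 1640 − 1(125.3) − 3(65.4) = 1318
  A: 0 + 1(125.3) = 125.3
  C: 0 + 1(65.4) = 65.4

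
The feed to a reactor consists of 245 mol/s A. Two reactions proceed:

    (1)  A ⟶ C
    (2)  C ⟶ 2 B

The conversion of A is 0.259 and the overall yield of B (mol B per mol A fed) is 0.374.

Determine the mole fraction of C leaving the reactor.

Conversion of A: A consumed = 1ξ₁ = 0.259 × 245 → ξ₁ = 63.46 mol/s.
Yield of B: 2ξ₂ / 245 = 0.374 → ξ₂ = 45.81 mol/s.
Outlet amounts (n = n₀ + Σ ν·ξ):
  A: 245 − 1(63.46) = 181.5
  C: 0 + 1(63.46) − 1(45.81) = 17.64
  B: 0 + 2(45.81) = 91.63
Total out = 290.8 mol/s; y_C = 17.64 / 290.8 = 0.06066.

0.0607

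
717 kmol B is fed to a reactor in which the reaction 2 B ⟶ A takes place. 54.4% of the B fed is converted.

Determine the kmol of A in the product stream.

B reacted = 0.544 × 717 = 390 kmol; ν_B = −2, so ξ = 390/2 = 195 kmol.
Outlet amounts (n = n₀ + ν ξ):
  B: 717 − 2(195) = 327
  A: 0 + 1(195) = 195

195 kmol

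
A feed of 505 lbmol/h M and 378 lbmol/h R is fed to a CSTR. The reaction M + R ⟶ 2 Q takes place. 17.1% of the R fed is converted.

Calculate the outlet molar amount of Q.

R reacted = 0.171 × 378 = 64.64 lbmol/h; ν_R = −1, so ξ = 64.64/1 = 64.64 lbmol/h.
Outlet amounts (n = n₀ + ν ξ):
  M: 505 − 1(64.64) = 440.4
  R: 378 − 1(64.64) = 313.4
  Q: 0 + 2(64.64) = 129.3

129 lbmol/h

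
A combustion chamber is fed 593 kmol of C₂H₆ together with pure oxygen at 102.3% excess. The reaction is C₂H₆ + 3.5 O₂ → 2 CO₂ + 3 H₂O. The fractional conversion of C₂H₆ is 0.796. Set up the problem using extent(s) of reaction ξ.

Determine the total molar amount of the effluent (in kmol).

Stoichiometric O₂ = 3.5 × 593 = 2076 kmol; O₂ fed = 2076 × 2.023 = 4199 kmol.
Fuel reacted = 0.796 × 593 → ξ = 472 kmol.
Outlet (n = n₀ + ν ξ):
  C₂H₆: 593 − 1(472) = 121
  O₂: 4199 − 3.5(472) = 2547
  CO₂: 0 + 2(472) = 944.1
  H₂O: 0 + 3(472) = 1416
Total out = 121 + 2547 + 944.1 + 1416 = 5028 kmol.

5030 kmol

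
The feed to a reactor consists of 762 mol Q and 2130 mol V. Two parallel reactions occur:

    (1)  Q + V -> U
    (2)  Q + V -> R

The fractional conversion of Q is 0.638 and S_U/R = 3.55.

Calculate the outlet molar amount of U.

379 mol

Conversion of Q: Q consumed = 0.638 × 762 = 486.2 mol = 1ξ₁ + 1ξ₂.
Selectivity: 1ξ₁ / (1ξ₂) = 3.55 → ξ₁ = 3.55 ξ₂.
Substitute: (1·3.55 + 1) ξ₂ = 486.2 → ξ₂ = 106.8 mol, ξ₁ = 379.3 mol.
Outlet amounts (n = n₀ + Σ ν·ξ):
  Q: 762 − 1(379.3) − 1(106.8) = 275.8
  V: 2130 − 1(379.3) − 1(106.8) = 1644
  U: 0 + 1(379.3) = 379.3
  R: 0 + 1(106.8) = 106.8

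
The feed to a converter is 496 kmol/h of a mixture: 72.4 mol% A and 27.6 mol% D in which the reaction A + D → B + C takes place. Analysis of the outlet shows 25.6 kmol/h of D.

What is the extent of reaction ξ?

ξ = 111 kmol/h

For D: n = n₀ − 1ξ → 25.6 = 136.9 − 1ξ, giving ξ = 111.3 kmol/h.
Outlet amounts (n = n₀ + ν ξ):
  A: 359.1 − 1(111.3) = 247.8
  D: 136.9 − 1(111.3) = 25.6
  B: 0 + 1(111.3) = 111.3
  C: 0 + 1(111.3) = 111.3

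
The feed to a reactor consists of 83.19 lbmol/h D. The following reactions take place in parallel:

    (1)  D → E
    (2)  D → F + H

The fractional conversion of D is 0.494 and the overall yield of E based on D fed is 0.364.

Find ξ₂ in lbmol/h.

ξ₂ = 10.8 lbmol/h

Yield of E: 1ξ₁ / 83.19 = 0.364 → ξ₁ = 30.28 lbmol/h.
Conversion of D: 1ξ₁ + 1ξ₂ = 0.494 × 83.19 = 41.1 → ξ₂ = 10.81 lbmol/h.
Outlet amounts (n = n₀ + Σ ν·ξ):
  D: 83.19 − 1(30.28) − 1(10.81) = 42.09
  E: 0 + 1(30.28) = 30.28
  F: 0 + 1(10.81) = 10.81
  H: 0 + 1(10.81) = 10.81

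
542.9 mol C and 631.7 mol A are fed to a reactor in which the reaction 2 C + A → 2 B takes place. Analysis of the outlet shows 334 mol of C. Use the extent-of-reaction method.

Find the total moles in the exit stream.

1070 mol

For C: n = n₀ − 2ξ → 334 = 542.9 − 2ξ, giving ξ = 104.4 mol.
Outlet amounts (n = n₀ + ν ξ):
  C: 542.9 − 2(104.4) = 334
  A: 631.7 − 1(104.4) = 527.2
  B: 0 + 2(104.4) = 208.9
Total out = 334 + 527.2 + 208.9 = 1070 mol.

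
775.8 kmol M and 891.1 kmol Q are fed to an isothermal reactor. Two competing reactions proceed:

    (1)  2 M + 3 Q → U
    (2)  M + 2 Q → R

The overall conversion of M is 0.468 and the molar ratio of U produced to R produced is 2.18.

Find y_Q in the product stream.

0.332

Conversion of M: M consumed = 0.468 × 775.8 = 363.1 kmol = 2ξ₁ + 1ξ₂.
Selectivity: 1ξ₁ / (1ξ₂) = 2.18 → ξ₁ = 2.18 ξ₂.
Substitute: (2·2.18 + 1) ξ₂ = 363.1 → ξ₂ = 67.74 kmol, ξ₁ = 147.7 kmol.
Outlet amounts (n = n₀ + Σ ν·ξ):
  M: 775.8 − 2(147.7) − 1(67.74) = 412.7
  Q: 891.1 − 3(147.7) − 2(67.74) = 312.6
  U: 0 + 1(147.7) = 147.7
  R: 0 + 1(67.74) = 67.74
Total out = 940.8 kmol; y_Q = 312.6 / 940.8 = 0.3323.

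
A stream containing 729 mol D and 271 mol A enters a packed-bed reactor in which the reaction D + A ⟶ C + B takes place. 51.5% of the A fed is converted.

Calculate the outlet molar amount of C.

140 mol

A reacted = 0.515 × 271 = 139.6 mol; ν_A = −1, so ξ = 139.6/1 = 139.6 mol.
Outlet amounts (n = n₀ + ν ξ):
  D: 729 − 1(139.6) = 589.4
  A: 271 − 1(139.6) = 131.4
  C: 0 + 1(139.6) = 139.6
  B: 0 + 1(139.6) = 139.6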